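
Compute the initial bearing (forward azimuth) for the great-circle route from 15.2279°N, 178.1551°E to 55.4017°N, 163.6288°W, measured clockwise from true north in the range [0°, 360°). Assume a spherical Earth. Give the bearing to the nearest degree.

15°

Δλ = -163.6288 − 178.1551 = -341.7839°; wrapped into (−180°, 180°]: 18.2161°.
θ = atan2( sin Δλ · cos φ₂ , cos φ₁ · sin φ₂ − sin φ₁ · cos φ₂ · cos Δλ )
  = atan2(0.17750, 0.65258) = 15.216° → normalised to [0°, 360°): 15.216°.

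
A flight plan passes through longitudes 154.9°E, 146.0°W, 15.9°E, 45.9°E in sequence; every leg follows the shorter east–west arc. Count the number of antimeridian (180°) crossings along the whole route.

Leg 1: +154.9° → -146.0°, shortest Δλ = 59.1° (east) — crosses 180°.
Leg 2: -146.0° → +15.9°, shortest Δλ = 161.9° (east) — does not cross 180°.
Leg 3: +15.9° → +45.9°, shortest Δλ = 30.0° (east) — does not cross 180°.
Total crossings: 1.

1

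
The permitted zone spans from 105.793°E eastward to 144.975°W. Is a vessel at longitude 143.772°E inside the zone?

Yes

Band width going east from +105.793° to -144.975°: ((-144.975 − 105.793) mod 360) = 109.232°.
Offset of +143.772° east of the west edge: ((143.772 − 105.793) mod 360) = 37.979°.
37.979° ≤ 109.232° ⇒ inside.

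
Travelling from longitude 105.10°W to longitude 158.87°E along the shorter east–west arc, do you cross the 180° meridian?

Naïve |158.87 − -105.10| = 263.97° > 180°, so the shorter arc goes the other way round — across 180°.
Signed shortest Δλ = ((158.87 − -105.10 + 180) mod 360) − 180 = -96.03°.
Going west by 96.03° from -105.10° passes through 180° before reaching +158.87°.

Yes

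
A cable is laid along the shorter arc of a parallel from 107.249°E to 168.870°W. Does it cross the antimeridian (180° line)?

Yes

Naïve |-168.870 − 107.249| = 276.119° > 180°, so the shorter arc goes the other way round — across 180°.
Signed shortest Δλ = ((-168.870 − 107.249 + 180) mod 360) − 180 = 83.881°.
Going east by 83.881° from +107.249° passes through 180° before reaching -168.870°.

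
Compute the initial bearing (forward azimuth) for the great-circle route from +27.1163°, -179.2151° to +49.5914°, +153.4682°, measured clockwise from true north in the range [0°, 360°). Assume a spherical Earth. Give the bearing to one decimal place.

Δλ = 153.4682 − -179.2151 = 332.6833°; wrapped into (−180°, 180°]: -27.3167°.
θ = atan2( sin Δλ · cos φ₂ , cos φ₁ · sin φ₂ − sin φ₁ · cos φ₂ · cos Δλ )
  = atan2(-0.29748, 0.41523) = -35.619° → normalised to [0°, 360°): 324.381°.

324.4°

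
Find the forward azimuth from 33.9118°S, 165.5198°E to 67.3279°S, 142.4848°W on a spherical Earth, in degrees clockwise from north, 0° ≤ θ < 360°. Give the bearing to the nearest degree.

154°

Δλ = -142.4848 − 165.5198 = -308.0046°; wrapped into (−180°, 180°]: 51.9954°.
θ = atan2( sin Δλ · cos φ₂ , cos φ₁ · sin φ₂ − sin φ₁ · cos φ₂ · cos Δλ )
  = atan2(0.30373, -0.63335) = 154.380° → normalised to [0°, 360°): 154.380°.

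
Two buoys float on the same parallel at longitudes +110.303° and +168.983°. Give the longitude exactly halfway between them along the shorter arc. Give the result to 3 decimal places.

Signed shortest Δλ from +110.303° to +168.983° is +58.680°.
Midpoint longitude = +110.303° + (+58.680°)/2 = +110.303° + 29.340° = +139.643°.

+139.643°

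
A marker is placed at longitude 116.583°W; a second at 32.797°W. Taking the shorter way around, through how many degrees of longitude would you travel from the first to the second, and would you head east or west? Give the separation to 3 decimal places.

Raw difference: -32.797 − -116.583 = 83.786°.
Normalise into (−180°, 180°]: 83.786° stays 83.786°.
Positive ⇒ the second point lies to the east; separation 83.786°.

83.786° east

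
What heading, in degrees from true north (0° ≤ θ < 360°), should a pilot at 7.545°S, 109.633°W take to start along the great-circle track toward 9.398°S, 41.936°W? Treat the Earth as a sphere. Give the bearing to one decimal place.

97.0°

Δλ = -41.936 − -109.633 = 67.697°.
θ = atan2( sin Δλ · cos φ₂ , cos φ₁ · sin φ₂ − sin φ₁ · cos φ₂ · cos Δλ )
  = atan2(0.91277, -0.11272) = 97.040° → normalised to [0°, 360°): 97.040°.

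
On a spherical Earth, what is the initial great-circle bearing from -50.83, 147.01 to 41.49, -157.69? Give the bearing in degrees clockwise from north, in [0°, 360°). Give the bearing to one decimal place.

39.4°

Δλ = -157.69 − 147.01 = -304.70°; wrapped into (−180°, 180°]: 55.30°.
θ = atan2( sin Δλ · cos φ₂ , cos φ₁ · sin φ₂ − sin φ₁ · cos φ₂ · cos Δλ )
  = atan2(0.61584, 0.74905) = 39.426° → normalised to [0°, 360°): 39.426°.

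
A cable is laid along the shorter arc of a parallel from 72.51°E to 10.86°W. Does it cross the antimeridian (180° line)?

Signed shortest Δλ = ((-10.86 − 72.51 + 180) mod 360) − 180 = -83.37°.
Going west by 83.37° from +72.51° reaches -10.86° without touching 180°.

No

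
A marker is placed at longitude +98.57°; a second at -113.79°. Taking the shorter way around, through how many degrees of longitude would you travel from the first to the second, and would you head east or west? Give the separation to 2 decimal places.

147.64° east

Raw difference: -113.79 − 98.57 = -212.36°.
Normalise into (−180°, 180°]: -212.36° + 360° = 147.64°.
Positive ⇒ the second point lies to the east; separation 147.64°.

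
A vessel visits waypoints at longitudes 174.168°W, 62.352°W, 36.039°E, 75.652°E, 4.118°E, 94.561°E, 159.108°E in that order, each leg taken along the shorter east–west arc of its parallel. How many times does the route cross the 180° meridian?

Leg 1: -174.168° → -62.352°, shortest Δλ = 111.816° (east) — does not cross 180°.
Leg 2: -62.352° → +36.039°, shortest Δλ = 98.391° (east) — does not cross 180°.
Leg 3: +36.039° → +75.652°, shortest Δλ = 39.613° (east) — does not cross 180°.
Leg 4: +75.652° → +4.118°, shortest Δλ = -71.534° (west) — does not cross 180°.
Leg 5: +4.118° → +94.561°, shortest Δλ = 90.443° (east) — does not cross 180°.
Leg 6: +94.561° → +159.108°, shortest Δλ = 64.547° (east) — does not cross 180°.
Total crossings: 0.

0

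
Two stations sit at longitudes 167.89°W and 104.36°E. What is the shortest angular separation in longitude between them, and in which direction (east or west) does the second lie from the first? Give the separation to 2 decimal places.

Raw difference: 104.36 − -167.89 = 272.25°.
Normalise into (−180°, 180°]: 272.25° − 360° = -87.75°.
Negative ⇒ the second point lies to the west; separation 87.75°.

87.75° west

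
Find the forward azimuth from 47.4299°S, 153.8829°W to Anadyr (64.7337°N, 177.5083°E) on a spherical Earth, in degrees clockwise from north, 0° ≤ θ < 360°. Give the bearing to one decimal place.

347.0°

Δλ = 177.5083 − -153.8829 = 331.3912°; wrapped into (−180°, 180°]: -28.6088°.
θ = atan2( sin Δλ · cos φ₂ , cos φ₁ · sin φ₂ − sin φ₁ · cos φ₂ · cos Δλ )
  = atan2(-0.20438, 0.88773) = -12.965° → normalised to [0°, 360°): 347.035°.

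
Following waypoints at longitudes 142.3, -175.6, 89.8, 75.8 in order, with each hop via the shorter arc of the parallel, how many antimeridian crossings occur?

2

Leg 1: +142.3° → -175.6°, shortest Δλ = 42.1° (east) — crosses 180°.
Leg 2: -175.6° → +89.8°, shortest Δλ = -94.6° (west) — crosses 180°.
Leg 3: +89.8° → +75.8°, shortest Δλ = -14.0° (west) — does not cross 180°.
Total crossings: 2.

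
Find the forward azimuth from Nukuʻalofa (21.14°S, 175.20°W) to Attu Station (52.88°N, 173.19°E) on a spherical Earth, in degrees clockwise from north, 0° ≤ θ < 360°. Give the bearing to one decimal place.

Δλ = 173.19 − -175.20 = 348.39°; wrapped into (−180°, 180°]: -11.61°.
θ = atan2( sin Δλ · cos φ₂ , cos φ₁ · sin φ₂ − sin φ₁ · cos φ₂ · cos Δλ )
  = atan2(-0.12145, 0.95690) = -7.233° → normalised to [0°, 360°): 352.767°.

352.8°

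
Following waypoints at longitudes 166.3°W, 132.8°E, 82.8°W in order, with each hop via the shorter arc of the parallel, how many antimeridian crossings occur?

2

Leg 1: -166.3° → +132.8°, shortest Δλ = -60.9° (west) — crosses 180°.
Leg 2: +132.8° → -82.8°, shortest Δλ = 144.4° (east) — crosses 180°.
Total crossings: 2.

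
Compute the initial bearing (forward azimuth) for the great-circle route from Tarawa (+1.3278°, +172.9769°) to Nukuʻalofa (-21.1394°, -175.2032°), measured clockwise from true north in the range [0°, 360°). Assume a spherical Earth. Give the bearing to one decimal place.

153.4°

Δλ = -175.2032 − 172.9769 = -348.1801°; wrapped into (−180°, 180°]: 11.8199°.
θ = atan2( sin Δλ · cos φ₂ , cos φ₁ · sin φ₂ − sin φ₁ · cos φ₂ · cos Δλ )
  = atan2(0.19105, -0.38170) = 153.411° → normalised to [0°, 360°): 153.411°.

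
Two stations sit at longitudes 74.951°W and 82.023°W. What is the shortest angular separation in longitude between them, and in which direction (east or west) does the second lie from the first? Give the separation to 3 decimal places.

7.072° west

Raw difference: -82.023 − -74.951 = -7.072°.
Normalise into (−180°, 180°]: -7.072° stays -7.072°.
Negative ⇒ the second point lies to the west; separation 7.072°.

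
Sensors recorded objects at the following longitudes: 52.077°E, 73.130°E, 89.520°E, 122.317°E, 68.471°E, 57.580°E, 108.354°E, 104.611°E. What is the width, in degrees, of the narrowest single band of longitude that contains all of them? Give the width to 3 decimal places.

Sort the longitudes: +52.077°, +57.580°, +68.471°, +73.130°, +89.520°, +104.611°, +108.354°, +122.317°.
Eastward gaps between consecutive values (wrapping around): 5.503°, 10.891°, 4.659°, 16.390°, 15.091°, 3.743°, 13.963°, 289.760°.
Largest gap = 289.760° ⇒ minimal covering band is its complement: 360° − 289.760° = 70.240°.
Band runs from +52.077° eastward to +122.317°.

70.240°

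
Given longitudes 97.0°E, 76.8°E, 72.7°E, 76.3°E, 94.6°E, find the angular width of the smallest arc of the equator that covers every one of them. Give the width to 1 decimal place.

24.3°

Sort the longitudes: +72.7°, +76.3°, +76.8°, +94.6°, +97.0°.
Eastward gaps between consecutive values (wrapping around): 3.6°, 0.5°, 17.8°, 2.4°, 335.7°.
Largest gap = 335.7° ⇒ minimal covering band is its complement: 360° − 335.7° = 24.3°.
Band runs from +72.7° eastward to +97.0°.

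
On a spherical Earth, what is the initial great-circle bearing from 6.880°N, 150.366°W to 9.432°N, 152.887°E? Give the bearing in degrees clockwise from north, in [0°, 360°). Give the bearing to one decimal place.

Δλ = 152.887 − -150.366 = 303.253°; wrapped into (−180°, 180°]: -56.747°.
θ = atan2( sin Δλ · cos φ₂ , cos φ₁ · sin φ₂ − sin φ₁ · cos φ₂ · cos Δλ )
  = atan2(-0.82495, 0.09790) = -83.232° → normalised to [0°, 360°): 276.768°.

276.8°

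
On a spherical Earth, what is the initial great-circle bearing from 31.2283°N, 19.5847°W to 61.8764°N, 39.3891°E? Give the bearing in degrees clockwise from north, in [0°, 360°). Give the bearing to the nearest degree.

33°

Δλ = 39.3891 − -19.5847 = 58.9738°.
θ = atan2( sin Δλ · cos φ₂ , cos φ₁ · sin φ₂ − sin φ₁ · cos φ₂ · cos Δλ )
  = atan2(0.40394, 0.62819) = 32.742° → normalised to [0°, 360°): 32.742°.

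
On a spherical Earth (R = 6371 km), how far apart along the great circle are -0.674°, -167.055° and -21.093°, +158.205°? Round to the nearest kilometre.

Δλ = 158.205 − -167.055 = 325.260°; wrapped into (−180°, 180°]: -34.740°.
Δφ = -21.093 − -0.674 = -20.419°.
a = sin²(Δφ/2) + cos φ₁ · cos φ₂ · sin²(Δλ/2) = 0.114566.
c = 2·atan2(√a, √(1−a)) = 0.69059 rad → d = 6371·c ≈ 4399.78 km.

4400 km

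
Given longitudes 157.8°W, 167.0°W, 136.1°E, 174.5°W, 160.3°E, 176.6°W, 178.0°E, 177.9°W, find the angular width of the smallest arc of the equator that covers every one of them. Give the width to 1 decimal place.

66.1°

Sort the longitudes: -177.9°, -176.6°, -174.5°, -167.0°, -157.8°, +136.1°, +160.3°, +178.0°.
Eastward gaps between consecutive values (wrapping around): 1.3°, 2.1°, 7.5°, 9.2°, 293.9°, 24.2°, 17.7°, 4.1°.
Largest gap = 293.9° ⇒ minimal covering band is its complement: 360° − 293.9° = 66.1°.
Band runs from +136.1° eastward to -157.8°, crossing the antimeridian.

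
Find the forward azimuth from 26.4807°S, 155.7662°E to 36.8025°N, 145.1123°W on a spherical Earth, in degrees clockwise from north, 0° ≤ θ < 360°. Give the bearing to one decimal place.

43.7°

Δλ = -145.1123 − 155.7662 = -300.8785°; wrapped into (−180°, 180°]: 59.1215°.
θ = atan2( sin Δλ · cos φ₂ , cos φ₁ · sin φ₂ − sin φ₁ · cos φ₂ · cos Δλ )
  = atan2(0.68721, 0.71944) = 43.687° → normalised to [0°, 360°): 43.687°.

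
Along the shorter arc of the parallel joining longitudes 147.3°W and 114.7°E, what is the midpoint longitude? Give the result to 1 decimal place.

163.7°E

Signed shortest Δλ from -147.3° to +114.7° is -98.0°.
Midpoint longitude = -147.3° + (-98.0°)/2 = -147.3° − 49.0° = -196.3°.
Normalise into (−180°, 180°]: +163.7°.
(The naïve average (-147.3 + +114.7)/2 = -16.3° is on the wrong side of the globe.)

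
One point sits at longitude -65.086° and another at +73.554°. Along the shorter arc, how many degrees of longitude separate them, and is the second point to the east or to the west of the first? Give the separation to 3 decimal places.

Raw difference: 73.554 − -65.086 = 138.64°.
Normalise into (−180°, 180°]: 138.64° stays 138.64°.
Positive ⇒ the second point lies to the east; separation 138.640°.

138.640° east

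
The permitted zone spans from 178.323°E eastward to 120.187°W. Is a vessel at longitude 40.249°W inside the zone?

Band width going east from +178.323° to -120.187°: ((-120.187 − 178.323) mod 360) = 61.490°.
Offset of -40.249° east of the west edge: ((-40.249 − 178.323) mod 360) = 141.428°.
141.428° > 61.490° ⇒ outside.

No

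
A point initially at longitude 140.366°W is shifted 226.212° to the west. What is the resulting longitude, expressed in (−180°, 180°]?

6.578°W

Start at -140.366°; shift −226.212° → -366.578°.
-366.578° lies outside (−180°, 180°]; add 360° → -6.578°.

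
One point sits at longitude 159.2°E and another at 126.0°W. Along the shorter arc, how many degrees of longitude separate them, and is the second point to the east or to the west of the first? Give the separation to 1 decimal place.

74.8° east

Raw difference: -126.0 − 159.2 = -285.2°.
Normalise into (−180°, 180°]: -285.2° + 360° = 74.8°.
Positive ⇒ the second point lies to the east; separation 74.8°.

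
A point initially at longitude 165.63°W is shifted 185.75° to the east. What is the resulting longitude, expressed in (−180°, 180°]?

Start at -165.63°; shift +185.75° → +20.12°.
+20.12° already lies in (−180°, 180°].

20.12°E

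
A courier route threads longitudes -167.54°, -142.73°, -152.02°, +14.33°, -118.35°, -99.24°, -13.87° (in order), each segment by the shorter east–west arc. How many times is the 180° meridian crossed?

0

Leg 1: -167.54° → -142.73°, shortest Δλ = 24.81° (east) — does not cross 180°.
Leg 2: -142.73° → -152.02°, shortest Δλ = -9.29° (west) — does not cross 180°.
Leg 3: -152.02° → +14.33°, shortest Δλ = 166.35° (east) — does not cross 180°.
Leg 4: +14.33° → -118.35°, shortest Δλ = -132.68° (west) — does not cross 180°.
Leg 5: -118.35° → -99.24°, shortest Δλ = 19.11° (east) — does not cross 180°.
Leg 6: -99.24° → -13.87°, shortest Δλ = 85.37° (east) — does not cross 180°.
Total crossings: 0.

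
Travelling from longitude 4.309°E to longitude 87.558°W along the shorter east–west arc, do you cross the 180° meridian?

Signed shortest Δλ = ((-87.558 − 4.309 + 180) mod 360) − 180 = -91.867°.
Going west by 91.867° from +4.309° reaches -87.558° without touching 180°.

No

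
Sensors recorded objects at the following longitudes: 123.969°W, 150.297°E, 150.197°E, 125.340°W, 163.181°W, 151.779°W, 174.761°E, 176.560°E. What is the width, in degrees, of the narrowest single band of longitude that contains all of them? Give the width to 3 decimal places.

85.834°

Sort the longitudes: -163.181°, -151.779°, -125.340°, -123.969°, +150.197°, +150.297°, +174.761°, +176.560°.
Eastward gaps between consecutive values (wrapping around): 11.402°, 26.439°, 1.371°, 274.166°, 0.100°, 24.464°, 1.799°, 20.259°.
Largest gap = 274.166° ⇒ minimal covering band is its complement: 360° − 274.166° = 85.834°.
Band runs from +150.197° eastward to -123.969°, crossing the antimeridian.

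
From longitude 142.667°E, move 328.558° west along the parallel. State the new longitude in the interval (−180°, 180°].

Start at +142.667°; shift −328.558° → -185.891°.
-185.891° lies outside (−180°, 180°]; add 360° → +174.109°.

174.109°E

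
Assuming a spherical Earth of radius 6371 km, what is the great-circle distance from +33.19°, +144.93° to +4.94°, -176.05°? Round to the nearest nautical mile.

Δλ = -176.05 − 144.93 = -320.98°; wrapped into (−180°, 180°]: 39.02°.
Δφ = 4.94 − 33.19 = -28.25°.
a = sin²(Δφ/2) + cos φ₁ · cos φ₂ · sin²(Δλ/2) = 0.152549.
c = 2·atan2(√a, √(1−a)) = 0.80251 rad → d = 6371·c ≈ 5112.80 km ≈ 2760.69 nmi.

2761 nmi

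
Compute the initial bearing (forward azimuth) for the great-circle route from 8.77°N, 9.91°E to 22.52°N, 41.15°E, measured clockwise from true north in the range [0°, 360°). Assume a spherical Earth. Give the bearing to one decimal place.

61.7°

Δλ = 41.15 − 9.91 = 31.24°.
θ = atan2( sin Δλ · cos φ₂ , cos φ₁ · sin φ₂ − sin φ₁ · cos φ₂ · cos Δλ )
  = atan2(0.47908, 0.25811) = 61.686° → normalised to [0°, 360°): 61.686°.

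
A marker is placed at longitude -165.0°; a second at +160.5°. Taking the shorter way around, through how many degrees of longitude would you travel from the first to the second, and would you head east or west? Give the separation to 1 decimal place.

Raw difference: 160.5 − -165.0 = 325.5°.
Normalise into (−180°, 180°]: 325.5° − 360° = -34.5°.
Negative ⇒ the second point lies to the west; separation 34.5°.

34.5° west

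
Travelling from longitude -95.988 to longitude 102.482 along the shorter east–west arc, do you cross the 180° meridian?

Yes

Naïve |102.482 − -95.988| = 198.47° > 180°, so the shorter arc goes the other way round — across 180°.
Signed shortest Δλ = ((102.482 − -95.988 + 180) mod 360) − 180 = -161.53°.
Going west by 161.53° from -95.988° passes through 180° before reaching +102.482°.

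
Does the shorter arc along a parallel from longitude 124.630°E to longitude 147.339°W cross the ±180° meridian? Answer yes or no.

Yes

Naïve |-147.339 − 124.630| = 271.969° > 180°, so the shorter arc goes the other way round — across 180°.
Signed shortest Δλ = ((-147.339 − 124.630 + 180) mod 360) − 180 = 88.031°.
Going east by 88.031° from +124.630° passes through 180° before reaching -147.339°.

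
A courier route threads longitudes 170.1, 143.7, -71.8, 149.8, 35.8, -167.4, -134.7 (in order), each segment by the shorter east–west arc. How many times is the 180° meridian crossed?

Leg 1: +170.1° → +143.7°, shortest Δλ = -26.4° (west) — does not cross 180°.
Leg 2: +143.7° → -71.8°, shortest Δλ = 144.5° (east) — crosses 180°.
Leg 3: -71.8° → +149.8°, shortest Δλ = -138.4° (west) — crosses 180°.
Leg 4: +149.8° → +35.8°, shortest Δλ = -114.0° (west) — does not cross 180°.
Leg 5: +35.8° → -167.4°, shortest Δλ = 156.8° (east) — crosses 180°.
Leg 6: -167.4° → -134.7°, shortest Δλ = 32.7° (east) — does not cross 180°.
Total crossings: 3.

3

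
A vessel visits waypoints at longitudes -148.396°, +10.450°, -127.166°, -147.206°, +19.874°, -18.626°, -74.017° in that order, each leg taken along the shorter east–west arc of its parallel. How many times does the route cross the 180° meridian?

0

Leg 1: -148.396° → +10.450°, shortest Δλ = 158.846° (east) — does not cross 180°.
Leg 2: +10.450° → -127.166°, shortest Δλ = -137.616° (west) — does not cross 180°.
Leg 3: -127.166° → -147.206°, shortest Δλ = -20.04° (west) — does not cross 180°.
Leg 4: -147.206° → +19.874°, shortest Δλ = 167.08° (east) — does not cross 180°.
Leg 5: +19.874° → -18.626°, shortest Δλ = -38.5° (west) — does not cross 180°.
Leg 6: -18.626° → -74.017°, shortest Δλ = -55.391° (west) — does not cross 180°.
Total crossings: 0.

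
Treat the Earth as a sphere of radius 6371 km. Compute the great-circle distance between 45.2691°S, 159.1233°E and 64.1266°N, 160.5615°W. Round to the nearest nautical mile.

6838 nmi

Δλ = -160.5615 − 159.1233 = -319.6848°; wrapped into (−180°, 180°]: 40.3152°.
Δφ = 64.1266 − -45.2691 = 109.3957°.
a = sin²(Δφ/2) + cos φ₁ · cos φ₂ · sin²(Δλ/2) = 0.702516.
c = 2·atan2(√a, √(1−a)) = 1.98781 rad → d = 6371·c ≈ 12664.34 km ≈ 6838.19 nmi.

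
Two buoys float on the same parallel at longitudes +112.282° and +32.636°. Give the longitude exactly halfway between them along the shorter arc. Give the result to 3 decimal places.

+72.459°

Signed shortest Δλ from +112.282° to +32.636° is -79.646°.
Midpoint longitude = +112.282° + (-79.646°)/2 = +112.282° − 39.823° = +72.459°.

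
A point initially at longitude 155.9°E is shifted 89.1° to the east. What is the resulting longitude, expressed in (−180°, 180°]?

Start at +155.9°; shift +89.1° → +245.0°.
+245.0° lies outside (−180°, 180°]; subtract 360° → -115.0°.

115.0°W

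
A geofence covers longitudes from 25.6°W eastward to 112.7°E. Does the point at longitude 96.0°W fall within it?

No

Band width going east from -25.6° to +112.7°: ((112.7 − -25.6) mod 360) = 138.3°.
Offset of -96.0° east of the west edge: ((-96.0 − -25.6) mod 360) = 289.6°.
289.6° > 138.3° ⇒ outside.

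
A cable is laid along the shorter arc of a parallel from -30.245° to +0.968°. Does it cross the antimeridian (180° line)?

Signed shortest Δλ = ((0.968 − -30.245 + 180) mod 360) − 180 = 31.213°.
Going east by 31.213° from -30.245° reaches +0.968° without touching 180°.

No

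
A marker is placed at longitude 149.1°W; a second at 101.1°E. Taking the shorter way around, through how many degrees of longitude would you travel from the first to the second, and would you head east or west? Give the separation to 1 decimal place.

Raw difference: 101.1 − -149.1 = 250.2°.
Normalise into (−180°, 180°]: 250.2° − 360° = -109.8°.
Negative ⇒ the second point lies to the west; separation 109.8°.

109.8° west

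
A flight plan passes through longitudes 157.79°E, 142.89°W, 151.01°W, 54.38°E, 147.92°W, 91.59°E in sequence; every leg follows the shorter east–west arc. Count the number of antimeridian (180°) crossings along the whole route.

Leg 1: +157.79° → -142.89°, shortest Δλ = 59.32° (east) — crosses 180°.
Leg 2: -142.89° → -151.01°, shortest Δλ = -8.12° (west) — does not cross 180°.
Leg 3: -151.01° → +54.38°, shortest Δλ = -154.61° (west) — crosses 180°.
Leg 4: +54.38° → -147.92°, shortest Δλ = 157.7° (east) — crosses 180°.
Leg 5: -147.92° → +91.59°, shortest Δλ = -120.49° (west) — crosses 180°.
Total crossings: 4.

4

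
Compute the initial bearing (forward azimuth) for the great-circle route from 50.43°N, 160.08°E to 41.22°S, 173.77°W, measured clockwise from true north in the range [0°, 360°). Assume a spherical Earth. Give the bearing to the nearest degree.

Δλ = -173.77 − 160.08 = -333.85°; wrapped into (−180°, 180°]: 26.15°.
θ = atan2( sin Δλ · cos φ₂ , cos φ₁ · sin φ₂ − sin φ₁ · cos φ₂ · cos Δλ )
  = atan2(0.33150, -0.94024) = 160.579° → normalised to [0°, 360°): 160.579°.

161°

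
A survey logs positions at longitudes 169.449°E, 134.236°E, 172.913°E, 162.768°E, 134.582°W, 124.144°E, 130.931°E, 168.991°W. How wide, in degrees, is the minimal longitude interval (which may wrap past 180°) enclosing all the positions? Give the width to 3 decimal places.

Sort the longitudes: -168.991°, -134.582°, +124.144°, +130.931°, +134.236°, +162.768°, +169.449°, +172.913°.
Eastward gaps between consecutive values (wrapping around): 34.409°, 258.726°, 6.787°, 3.305°, 28.532°, 6.681°, 3.464°, 18.096°.
Largest gap = 258.726° ⇒ minimal covering band is its complement: 360° − 258.726° = 101.274°.
Band runs from +124.144° eastward to -134.582°, crossing the antimeridian.

101.274°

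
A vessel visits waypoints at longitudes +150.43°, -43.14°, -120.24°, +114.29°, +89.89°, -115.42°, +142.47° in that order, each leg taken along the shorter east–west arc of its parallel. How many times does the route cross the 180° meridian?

4

Leg 1: +150.43° → -43.14°, shortest Δλ = 166.43° (east) — crosses 180°.
Leg 2: -43.14° → -120.24°, shortest Δλ = -77.1° (west) — does not cross 180°.
Leg 3: -120.24° → +114.29°, shortest Δλ = -125.47° (west) — crosses 180°.
Leg 4: +114.29° → +89.89°, shortest Δλ = -24.4° (west) — does not cross 180°.
Leg 5: +89.89° → -115.42°, shortest Δλ = 154.69° (east) — crosses 180°.
Leg 6: -115.42° → +142.47°, shortest Δλ = -102.11° (west) — crosses 180°.
Total crossings: 4.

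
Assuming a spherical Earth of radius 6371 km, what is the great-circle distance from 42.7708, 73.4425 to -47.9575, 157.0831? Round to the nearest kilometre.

Δλ = 157.0831 − 73.4425 = 83.6406°.
Δφ = -47.9575 − 42.7708 = -90.7283°.
a = sin²(Δφ/2) + cos φ₁ · cos φ₂ · sin²(Δλ/2) = 0.724928.
c = 2·atan2(√a, √(1−a)) = 2.03740 rad → d = 6371·c ≈ 12980.28 km.

12980 km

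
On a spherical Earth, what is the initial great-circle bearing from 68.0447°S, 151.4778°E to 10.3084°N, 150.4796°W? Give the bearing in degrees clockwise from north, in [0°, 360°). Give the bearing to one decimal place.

Δλ = -150.4796 − 151.4778 = -301.9574°; wrapped into (−180°, 180°]: 58.0426°.
θ = atan2( sin Δλ · cos φ₂ , cos φ₁ · sin φ₂ − sin φ₁ · cos φ₂ · cos Δλ )
  = atan2(0.83475, 0.54988) = 56.625° → normalised to [0°, 360°): 56.625°.

56.6°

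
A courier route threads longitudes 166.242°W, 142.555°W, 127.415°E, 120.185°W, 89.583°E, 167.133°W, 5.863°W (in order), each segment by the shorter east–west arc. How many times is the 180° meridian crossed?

4

Leg 1: -166.242° → -142.555°, shortest Δλ = 23.687° (east) — does not cross 180°.
Leg 2: -142.555° → +127.415°, shortest Δλ = -90.03° (west) — crosses 180°.
Leg 3: +127.415° → -120.185°, shortest Δλ = 112.4° (east) — crosses 180°.
Leg 4: -120.185° → +89.583°, shortest Δλ = -150.232° (west) — crosses 180°.
Leg 5: +89.583° → -167.133°, shortest Δλ = 103.284° (east) — crosses 180°.
Leg 6: -167.133° → -5.863°, shortest Δλ = 161.27° (east) — does not cross 180°.
Total crossings: 4.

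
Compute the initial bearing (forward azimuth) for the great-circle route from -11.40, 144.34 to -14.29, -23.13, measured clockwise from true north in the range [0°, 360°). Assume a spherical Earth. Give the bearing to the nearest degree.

206°

Δλ = -23.13 − 144.34 = -167.47°.
θ = atan2( sin Δλ · cos φ₂ , cos φ₁ · sin φ₂ − sin φ₁ · cos φ₂ · cos Δλ )
  = atan2(-0.21024, -0.42894) = -153.889° → normalised to [0°, 360°): 206.111°.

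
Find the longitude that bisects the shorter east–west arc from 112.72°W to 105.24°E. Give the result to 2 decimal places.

176.26°E

Signed shortest Δλ from -112.72° to +105.24° is -142.04°.
Midpoint longitude = -112.72° + (-142.04°)/2 = -112.72° − 71.02° = -183.74°.
Normalise into (−180°, 180°]: +176.26°.
(The naïve average (-112.72 + +105.24)/2 = -3.74° is on the wrong side of the globe.)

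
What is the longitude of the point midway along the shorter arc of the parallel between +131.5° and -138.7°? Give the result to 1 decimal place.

Signed shortest Δλ from +131.5° to -138.7° is +89.8°.
Midpoint longitude = +131.5° + (+89.8°)/2 = +131.5° + 44.9° = +176.4°.
(The naïve average (+131.5 + -138.7)/2 = -3.6° is on the wrong side of the globe.)

+176.4°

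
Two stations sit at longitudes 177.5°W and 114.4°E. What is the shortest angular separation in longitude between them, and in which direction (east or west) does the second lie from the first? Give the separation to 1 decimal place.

68.1° west

Raw difference: 114.4 − -177.5 = 291.9°.
Normalise into (−180°, 180°]: 291.9° − 360° = -68.1°.
Negative ⇒ the second point lies to the west; separation 68.1°.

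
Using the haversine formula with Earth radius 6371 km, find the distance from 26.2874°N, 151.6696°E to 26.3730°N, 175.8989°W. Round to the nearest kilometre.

Δλ = -175.8989 − 151.6696 = -327.5685°; wrapped into (−180°, 180°]: 32.4315°.
Δφ = 26.3730 − 26.2874 = 0.0856°.
a = sin²(Δφ/2) + cos φ₁ · cos φ₂ · sin²(Δλ/2) = 0.062642.
c = 2·atan2(√a, √(1−a)) = 0.50595 rad → d = 6371·c ≈ 3223.39 km.

3223 km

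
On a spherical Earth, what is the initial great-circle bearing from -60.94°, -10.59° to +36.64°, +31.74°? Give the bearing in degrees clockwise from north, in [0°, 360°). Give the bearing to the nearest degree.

34°

Δλ = 31.74 − -10.59 = 42.33°.
θ = atan2( sin Δλ · cos φ₂ , cos φ₁ · sin φ₂ − sin φ₁ · cos φ₂ · cos Δλ )
  = atan2(0.54034, 0.80839) = 33.759° → normalised to [0°, 360°): 33.759°.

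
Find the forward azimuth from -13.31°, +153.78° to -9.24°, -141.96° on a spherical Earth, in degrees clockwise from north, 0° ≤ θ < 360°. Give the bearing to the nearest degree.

94°

Δλ = -141.96 − 153.78 = -295.74°; wrapped into (−180°, 180°]: 64.26°.
θ = atan2( sin Δλ · cos φ₂ , cos φ₁ · sin φ₂ − sin φ₁ · cos φ₂ · cos Δλ )
  = atan2(0.88909, -0.05757) = 93.705° → normalised to [0°, 360°): 93.705°.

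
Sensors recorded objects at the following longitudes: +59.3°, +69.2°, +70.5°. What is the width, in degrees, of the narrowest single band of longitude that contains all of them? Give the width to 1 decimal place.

Sort the longitudes: +59.3°, +69.2°, +70.5°.
Eastward gaps between consecutive values (wrapping around): 9.9°, 1.3°, 348.8°.
Largest gap = 348.8° ⇒ minimal covering band is its complement: 360° − 348.8° = 11.2°.
Band runs from +59.3° eastward to +70.5°.

11.2°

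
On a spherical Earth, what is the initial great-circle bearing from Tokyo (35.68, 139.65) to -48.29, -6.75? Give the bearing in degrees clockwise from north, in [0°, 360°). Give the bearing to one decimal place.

Δλ = -6.75 − 139.65 = -146.40°.
θ = atan2( sin Δλ · cos φ₂ , cos φ₁ · sin φ₂ − sin φ₁ · cos φ₂ · cos Δλ )
  = atan2(-0.36820, -0.28315) = -127.561° → normalised to [0°, 360°): 232.439°.

232.4°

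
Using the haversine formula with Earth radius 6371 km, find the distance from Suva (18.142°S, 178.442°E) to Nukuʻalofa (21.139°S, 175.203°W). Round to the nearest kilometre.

Δλ = -175.203 − 178.442 = -353.645°; wrapped into (−180°, 180°]: 6.355°.
Δφ = -21.139 − -18.142 = -2.997°.
a = sin²(Δφ/2) + cos φ₁ · cos φ₂ · sin²(Δλ/2) = 0.003407.
c = 2·atan2(√a, √(1−a)) = 0.11681 rad → d = 6371·c ≈ 744.18 km.

744 km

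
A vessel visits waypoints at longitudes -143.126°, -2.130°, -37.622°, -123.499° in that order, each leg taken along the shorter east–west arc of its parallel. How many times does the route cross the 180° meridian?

0

Leg 1: -143.126° → -2.130°, shortest Δλ = 140.996° (east) — does not cross 180°.
Leg 2: -2.130° → -37.622°, shortest Δλ = -35.492° (west) — does not cross 180°.
Leg 3: -37.622° → -123.499°, shortest Δλ = -85.877° (west) — does not cross 180°.
Total crossings: 0.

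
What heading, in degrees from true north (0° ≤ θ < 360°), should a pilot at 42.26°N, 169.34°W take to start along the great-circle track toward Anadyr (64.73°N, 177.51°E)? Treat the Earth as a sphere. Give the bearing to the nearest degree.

Δλ = 177.51 − -169.34 = 346.85°; wrapped into (−180°, 180°]: -13.15°.
θ = atan2( sin Δλ · cos φ₂ , cos φ₁ · sin φ₂ − sin φ₁ · cos φ₂ · cos Δλ )
  = atan2(-0.09712, 0.38973) = -13.993° → normalised to [0°, 360°): 346.007°.

346°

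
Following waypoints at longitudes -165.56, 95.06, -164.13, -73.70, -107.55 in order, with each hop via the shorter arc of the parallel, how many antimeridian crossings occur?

2

Leg 1: -165.56° → +95.06°, shortest Δλ = -99.38° (west) — crosses 180°.
Leg 2: +95.06° → -164.13°, shortest Δλ = 100.81° (east) — crosses 180°.
Leg 3: -164.13° → -73.70°, shortest Δλ = 90.43° (east) — does not cross 180°.
Leg 4: -73.70° → -107.55°, shortest Δλ = -33.85° (west) — does not cross 180°.
Total crossings: 2.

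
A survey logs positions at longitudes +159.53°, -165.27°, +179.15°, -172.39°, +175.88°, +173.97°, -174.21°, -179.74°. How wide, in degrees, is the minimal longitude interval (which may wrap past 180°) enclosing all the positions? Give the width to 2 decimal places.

35.20°

Sort the longitudes: -179.74°, -174.21°, -172.39°, -165.27°, +159.53°, +173.97°, +175.88°, +179.15°.
Eastward gaps between consecutive values (wrapping around): 5.53°, 1.82°, 7.12°, 324.80°, 14.44°, 1.91°, 3.27°, 1.11°.
Largest gap = 324.80° ⇒ minimal covering band is its complement: 360° − 324.80° = 35.20°.
Band runs from +159.53° eastward to -165.27°, crossing the antimeridian.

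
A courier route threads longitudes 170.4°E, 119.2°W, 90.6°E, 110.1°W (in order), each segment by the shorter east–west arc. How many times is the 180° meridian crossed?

3

Leg 1: +170.4° → -119.2°, shortest Δλ = 70.4° (east) — crosses 180°.
Leg 2: -119.2° → +90.6°, shortest Δλ = -150.2° (west) — crosses 180°.
Leg 3: +90.6° → -110.1°, shortest Δλ = 159.3° (east) — crosses 180°.
Total crossings: 3.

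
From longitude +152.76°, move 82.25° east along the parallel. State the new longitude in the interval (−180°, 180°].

-124.99°

Start at +152.76°; shift +82.25° → +235.01°.
+235.01° lies outside (−180°, 180°]; subtract 360° → -124.99°.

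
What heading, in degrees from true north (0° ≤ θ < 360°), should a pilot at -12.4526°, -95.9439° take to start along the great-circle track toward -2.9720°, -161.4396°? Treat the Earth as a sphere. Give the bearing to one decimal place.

Δλ = -161.4396 − -95.9439 = -65.4957°.
θ = atan2( sin Δλ · cos φ₂ , cos φ₁ · sin φ₂ − sin φ₁ · cos φ₂ · cos Δλ )
  = atan2(-0.90871, 0.03869) = -87.562° → normalised to [0°, 360°): 272.438°.

272.4°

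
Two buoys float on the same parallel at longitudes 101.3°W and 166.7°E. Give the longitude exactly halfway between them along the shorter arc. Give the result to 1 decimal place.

147.3°W

Signed shortest Δλ from -101.3° to +166.7° is -92.0°.
Midpoint longitude = -101.3° + (-92.0°)/2 = -101.3° − 46.0° = -147.3°.
(The naïve average (-101.3 + +166.7)/2 = 32.7° is on the wrong side of the globe.)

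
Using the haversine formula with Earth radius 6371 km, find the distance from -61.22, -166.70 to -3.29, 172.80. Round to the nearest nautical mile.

3600 nmi

Δλ = 172.80 − -166.70 = 339.50°; wrapped into (−180°, 180°]: -20.50°.
Δφ = -3.29 − -61.22 = 57.93°.
a = sin²(Δφ/2) + cos φ₁ · cos φ₂ · sin²(Δλ/2) = 0.249742.
c = 2·atan2(√a, √(1−a)) = 1.04660 rad → d = 6371·c ≈ 6667.90 km ≈ 3600.38 nmi.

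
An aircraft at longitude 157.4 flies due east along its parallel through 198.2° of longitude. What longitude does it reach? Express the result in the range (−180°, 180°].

-4.4°

Start at +157.4°; shift +198.2° → +355.6°.
+355.6° lies outside (−180°, 180°]; subtract 360° → -4.4°.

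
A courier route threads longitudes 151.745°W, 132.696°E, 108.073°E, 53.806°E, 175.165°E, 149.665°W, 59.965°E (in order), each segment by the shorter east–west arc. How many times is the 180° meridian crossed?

3

Leg 1: -151.745° → +132.696°, shortest Δλ = -75.559° (west) — crosses 180°.
Leg 2: +132.696° → +108.073°, shortest Δλ = -24.623° (west) — does not cross 180°.
Leg 3: +108.073° → +53.806°, shortest Δλ = -54.267° (west) — does not cross 180°.
Leg 4: +53.806° → +175.165°, shortest Δλ = 121.359° (east) — does not cross 180°.
Leg 5: +175.165° → -149.665°, shortest Δλ = 35.17° (east) — crosses 180°.
Leg 6: -149.665° → +59.965°, shortest Δλ = -150.37° (west) — crosses 180°.
Total crossings: 3.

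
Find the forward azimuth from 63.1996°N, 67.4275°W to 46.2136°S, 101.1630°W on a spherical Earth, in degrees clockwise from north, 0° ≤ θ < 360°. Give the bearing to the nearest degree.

Δλ = -101.1630 − -67.4275 = -33.7355°.
θ = atan2( sin Δλ · cos φ₂ , cos φ₁ · sin φ₂ − sin φ₁ · cos φ₂ · cos Δλ )
  = atan2(-0.38429, -0.83914) = -155.394° → normalised to [0°, 360°): 204.606°.

205°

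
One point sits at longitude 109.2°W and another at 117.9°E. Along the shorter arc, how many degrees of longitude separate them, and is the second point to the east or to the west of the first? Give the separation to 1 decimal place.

132.9° west

Raw difference: 117.9 − -109.2 = 227.1°.
Normalise into (−180°, 180°]: 227.1° − 360° = -132.9°.
Negative ⇒ the second point lies to the west; separation 132.9°.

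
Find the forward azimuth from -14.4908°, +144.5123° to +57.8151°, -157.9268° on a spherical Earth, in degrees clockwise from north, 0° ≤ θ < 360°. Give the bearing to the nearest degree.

27°

Δλ = -157.9268 − 144.5123 = -302.4391°; wrapped into (−180°, 180°]: 57.5609°.
θ = atan2( sin Δλ · cos φ₂ , cos φ₁ · sin φ₂ − sin φ₁ · cos φ₂ · cos Δλ )
  = atan2(0.44954, 0.89090) = 26.775° → normalised to [0°, 360°): 26.775°.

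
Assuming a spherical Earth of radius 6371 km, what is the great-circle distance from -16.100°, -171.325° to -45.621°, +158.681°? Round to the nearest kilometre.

Δλ = 158.681 − -171.325 = 330.006°; wrapped into (−180°, 180°]: -29.994°.
Δφ = -45.621 − -16.100 = -29.521°.
a = sin²(Δφ/2) + cos φ₁ · cos φ₂ · sin²(Δλ/2) = 0.109908.
c = 2·atan2(√a, √(1−a)) = 0.67584 rad → d = 6371·c ≈ 4305.76 km.

4306 km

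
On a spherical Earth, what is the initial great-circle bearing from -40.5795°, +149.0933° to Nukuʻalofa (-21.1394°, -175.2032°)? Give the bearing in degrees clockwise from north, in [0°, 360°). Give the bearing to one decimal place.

68.1°

Δλ = -175.2032 − 149.0933 = -324.2965°; wrapped into (−180°, 180°]: 35.7035°.
θ = atan2( sin Δλ · cos φ₂ , cos φ₁ · sin φ₂ − sin φ₁ · cos φ₂ · cos Δλ )
  = atan2(0.54432, 0.21879) = 68.103° → normalised to [0°, 360°): 68.103°.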